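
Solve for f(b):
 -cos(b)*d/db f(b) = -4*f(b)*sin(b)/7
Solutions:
 f(b) = C1/cos(b)^(4/7)


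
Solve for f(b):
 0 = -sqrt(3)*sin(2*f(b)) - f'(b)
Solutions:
 f(b) = pi - acos((-C1 - exp(4*sqrt(3)*b))/(C1 - exp(4*sqrt(3)*b)))/2
 f(b) = acos((-C1 - exp(4*sqrt(3)*b))/(C1 - exp(4*sqrt(3)*b)))/2


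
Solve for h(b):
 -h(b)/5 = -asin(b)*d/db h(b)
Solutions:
 h(b) = C1*exp(Integral(1/asin(b), b)/5)


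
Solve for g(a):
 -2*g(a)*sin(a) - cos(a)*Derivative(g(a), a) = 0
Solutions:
 g(a) = C1*cos(a)^2


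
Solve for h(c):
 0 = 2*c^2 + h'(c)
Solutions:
 h(c) = C1 - 2*c^3/3


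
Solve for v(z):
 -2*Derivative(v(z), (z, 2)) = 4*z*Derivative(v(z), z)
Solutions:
 v(z) = C1 + C2*erf(z)


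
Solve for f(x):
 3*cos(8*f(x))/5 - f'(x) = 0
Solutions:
 -3*x/5 - log(sin(8*f(x)) - 1)/16 + log(sin(8*f(x)) + 1)/16 = C1


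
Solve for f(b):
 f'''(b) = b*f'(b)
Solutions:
 f(b) = C1 + Integral(C2*airyai(b) + C3*airybi(b), b)


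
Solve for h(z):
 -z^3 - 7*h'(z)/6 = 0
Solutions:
 h(z) = C1 - 3*z^4/14


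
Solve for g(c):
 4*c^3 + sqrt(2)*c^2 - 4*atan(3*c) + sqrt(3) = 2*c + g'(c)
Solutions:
 g(c) = C1 + c^4 + sqrt(2)*c^3/3 - c^2 - 4*c*atan(3*c) + sqrt(3)*c + 2*log(9*c^2 + 1)/3


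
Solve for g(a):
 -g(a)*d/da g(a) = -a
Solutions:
 g(a) = -sqrt(C1 + a^2)
 g(a) = sqrt(C1 + a^2)


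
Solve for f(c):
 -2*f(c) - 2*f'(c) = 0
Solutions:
 f(c) = C1*exp(-c)


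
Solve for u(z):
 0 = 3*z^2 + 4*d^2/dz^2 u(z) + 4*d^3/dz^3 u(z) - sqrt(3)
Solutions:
 u(z) = C1 + C2*z + C3*exp(-z) - z^4/16 + z^3/4 + z^2*(-6 + sqrt(3))/8


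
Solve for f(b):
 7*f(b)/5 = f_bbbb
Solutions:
 f(b) = C1*exp(-5^(3/4)*7^(1/4)*b/5) + C2*exp(5^(3/4)*7^(1/4)*b/5) + C3*sin(5^(3/4)*7^(1/4)*b/5) + C4*cos(5^(3/4)*7^(1/4)*b/5)


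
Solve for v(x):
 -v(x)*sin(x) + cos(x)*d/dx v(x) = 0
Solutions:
 v(x) = C1/cos(x)


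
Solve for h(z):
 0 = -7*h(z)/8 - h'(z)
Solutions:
 h(z) = C1*exp(-7*z/8)


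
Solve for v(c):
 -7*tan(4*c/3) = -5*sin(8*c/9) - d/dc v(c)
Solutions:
 v(c) = C1 - 21*log(cos(4*c/3))/4 + 45*cos(8*c/9)/8


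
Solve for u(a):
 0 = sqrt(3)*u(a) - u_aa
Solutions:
 u(a) = C1*exp(-3^(1/4)*a) + C2*exp(3^(1/4)*a)


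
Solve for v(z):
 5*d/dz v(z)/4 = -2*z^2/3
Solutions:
 v(z) = C1 - 8*z^3/45


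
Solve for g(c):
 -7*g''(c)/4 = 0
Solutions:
 g(c) = C1 + C2*c


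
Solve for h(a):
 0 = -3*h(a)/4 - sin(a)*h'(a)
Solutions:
 h(a) = C1*(cos(a) + 1)^(3/8)/(cos(a) - 1)^(3/8)


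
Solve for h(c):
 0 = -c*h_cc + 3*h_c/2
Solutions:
 h(c) = C1 + C2*c^(5/2)


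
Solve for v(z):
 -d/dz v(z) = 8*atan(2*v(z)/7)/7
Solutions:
 Integral(1/atan(2*_y/7), (_y, v(z))) = C1 - 8*z/7


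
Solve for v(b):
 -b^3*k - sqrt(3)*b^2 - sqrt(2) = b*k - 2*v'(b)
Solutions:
 v(b) = C1 + b^4*k/8 + sqrt(3)*b^3/6 + b^2*k/4 + sqrt(2)*b/2


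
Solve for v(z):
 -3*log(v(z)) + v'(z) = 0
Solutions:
 li(v(z)) = C1 + 3*z


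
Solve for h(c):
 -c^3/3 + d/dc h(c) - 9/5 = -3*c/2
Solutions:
 h(c) = C1 + c^4/12 - 3*c^2/4 + 9*c/5


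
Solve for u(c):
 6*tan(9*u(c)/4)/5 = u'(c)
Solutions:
 u(c) = -4*asin(C1*exp(27*c/10))/9 + 4*pi/9
 u(c) = 4*asin(C1*exp(27*c/10))/9


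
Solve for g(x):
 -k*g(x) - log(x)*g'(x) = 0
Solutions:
 g(x) = C1*exp(-k*li(x))


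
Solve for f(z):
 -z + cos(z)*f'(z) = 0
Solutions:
 f(z) = C1 + Integral(z/cos(z), z)


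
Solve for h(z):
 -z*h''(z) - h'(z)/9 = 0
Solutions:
 h(z) = C1 + C2*z^(8/9)


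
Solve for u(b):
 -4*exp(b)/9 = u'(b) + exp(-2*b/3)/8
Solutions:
 u(b) = C1 - 4*exp(b)/9 + 3*exp(-2*b/3)/16


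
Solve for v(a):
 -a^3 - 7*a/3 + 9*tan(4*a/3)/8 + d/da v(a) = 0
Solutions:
 v(a) = C1 + a^4/4 + 7*a^2/6 + 27*log(cos(4*a/3))/32


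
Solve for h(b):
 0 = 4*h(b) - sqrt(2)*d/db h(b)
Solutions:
 h(b) = C1*exp(2*sqrt(2)*b)


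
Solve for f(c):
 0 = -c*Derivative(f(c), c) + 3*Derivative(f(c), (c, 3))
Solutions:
 f(c) = C1 + Integral(C2*airyai(3^(2/3)*c/3) + C3*airybi(3^(2/3)*c/3), c)


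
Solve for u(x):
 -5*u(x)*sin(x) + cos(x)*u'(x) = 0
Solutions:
 u(x) = C1/cos(x)^5


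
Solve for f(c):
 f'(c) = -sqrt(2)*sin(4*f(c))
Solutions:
 f(c) = -acos((-C1 - exp(8*sqrt(2)*c))/(C1 - exp(8*sqrt(2)*c)))/4 + pi/2
 f(c) = acos((-C1 - exp(8*sqrt(2)*c))/(C1 - exp(8*sqrt(2)*c)))/4


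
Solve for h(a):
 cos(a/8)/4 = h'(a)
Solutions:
 h(a) = C1 + 2*sin(a/8)


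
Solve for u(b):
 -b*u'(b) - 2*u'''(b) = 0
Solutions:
 u(b) = C1 + Integral(C2*airyai(-2^(2/3)*b/2) + C3*airybi(-2^(2/3)*b/2), b)


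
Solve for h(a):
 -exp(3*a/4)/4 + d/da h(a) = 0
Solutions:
 h(a) = C1 + exp(3*a/4)/3


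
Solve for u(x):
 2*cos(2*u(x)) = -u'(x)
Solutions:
 u(x) = -asin((C1 + exp(8*x))/(C1 - exp(8*x)))/2 + pi/2
 u(x) = asin((C1 + exp(8*x))/(C1 - exp(8*x)))/2


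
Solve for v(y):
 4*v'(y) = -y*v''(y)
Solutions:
 v(y) = C1 + C2/y^3


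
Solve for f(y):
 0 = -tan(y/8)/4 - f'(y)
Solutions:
 f(y) = C1 + 2*log(cos(y/8))


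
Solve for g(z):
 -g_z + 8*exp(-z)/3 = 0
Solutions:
 g(z) = C1 - 8*exp(-z)/3


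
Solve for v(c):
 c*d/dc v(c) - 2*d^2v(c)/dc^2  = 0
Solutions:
 v(c) = C1 + C2*erfi(c/2)


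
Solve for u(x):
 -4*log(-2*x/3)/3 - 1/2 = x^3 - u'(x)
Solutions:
 u(x) = C1 + x^4/4 + 4*x*log(-x)/3 + x*(-8*log(3) - 5 + 8*log(2))/6


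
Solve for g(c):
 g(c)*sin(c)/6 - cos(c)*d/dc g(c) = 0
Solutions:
 g(c) = C1/cos(c)^(1/6)


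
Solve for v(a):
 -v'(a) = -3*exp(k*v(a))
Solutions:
 v(a) = Piecewise((log(-1/(C1*k + 3*a*k))/k, Ne(k, 0)), (nan, True))
 v(a) = Piecewise((C1 + 3*a, Eq(k, 0)), (nan, True))


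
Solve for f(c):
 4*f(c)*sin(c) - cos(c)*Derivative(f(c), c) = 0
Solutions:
 f(c) = C1/cos(c)^4


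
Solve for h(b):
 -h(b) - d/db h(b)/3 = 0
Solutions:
 h(b) = C1*exp(-3*b)


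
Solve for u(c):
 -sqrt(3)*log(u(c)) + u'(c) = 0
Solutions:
 li(u(c)) = C1 + sqrt(3)*c


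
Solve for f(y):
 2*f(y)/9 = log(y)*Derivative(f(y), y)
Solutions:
 f(y) = C1*exp(2*li(y)/9)


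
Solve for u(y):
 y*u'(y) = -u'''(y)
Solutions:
 u(y) = C1 + Integral(C2*airyai(-y) + C3*airybi(-y), y)


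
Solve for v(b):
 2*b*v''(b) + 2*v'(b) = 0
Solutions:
 v(b) = C1 + C2*log(b)


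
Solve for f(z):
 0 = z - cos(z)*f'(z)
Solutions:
 f(z) = C1 + Integral(z/cos(z), z)


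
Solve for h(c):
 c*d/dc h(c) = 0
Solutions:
 h(c) = C1


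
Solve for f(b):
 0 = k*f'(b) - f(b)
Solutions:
 f(b) = C1*exp(b/k)


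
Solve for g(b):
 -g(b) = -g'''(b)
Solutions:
 g(b) = C3*exp(b) + (C1*sin(sqrt(3)*b/2) + C2*cos(sqrt(3)*b/2))*exp(-b/2)


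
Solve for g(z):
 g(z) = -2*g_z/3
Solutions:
 g(z) = C1*exp(-3*z/2)


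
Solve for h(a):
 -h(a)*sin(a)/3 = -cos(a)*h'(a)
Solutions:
 h(a) = C1/cos(a)^(1/3)


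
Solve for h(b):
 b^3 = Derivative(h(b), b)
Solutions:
 h(b) = C1 + b^4/4


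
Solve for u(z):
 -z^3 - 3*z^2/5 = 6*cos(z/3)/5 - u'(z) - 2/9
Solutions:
 u(z) = C1 + z^4/4 + z^3/5 - 2*z/9 + 18*sin(z/3)/5


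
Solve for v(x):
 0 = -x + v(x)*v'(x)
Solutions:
 v(x) = -sqrt(C1 + x^2)
 v(x) = sqrt(C1 + x^2)


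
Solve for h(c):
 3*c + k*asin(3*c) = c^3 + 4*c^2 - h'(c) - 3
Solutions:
 h(c) = C1 + c^4/4 + 4*c^3/3 - 3*c^2/2 - 3*c - k*(c*asin(3*c) + sqrt(1 - 9*c^2)/3)


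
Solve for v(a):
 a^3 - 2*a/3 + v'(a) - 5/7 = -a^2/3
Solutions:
 v(a) = C1 - a^4/4 - a^3/9 + a^2/3 + 5*a/7


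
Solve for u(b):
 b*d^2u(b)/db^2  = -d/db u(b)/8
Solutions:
 u(b) = C1 + C2*b^(7/8)


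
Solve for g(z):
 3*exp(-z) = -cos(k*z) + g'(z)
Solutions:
 g(z) = C1 - 3*exp(-z) + sin(k*z)/k


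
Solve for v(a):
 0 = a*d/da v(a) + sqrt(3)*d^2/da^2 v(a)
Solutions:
 v(a) = C1 + C2*erf(sqrt(2)*3^(3/4)*a/6)


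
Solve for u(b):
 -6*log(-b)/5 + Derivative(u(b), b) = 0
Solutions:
 u(b) = C1 + 6*b*log(-b)/5 - 6*b/5


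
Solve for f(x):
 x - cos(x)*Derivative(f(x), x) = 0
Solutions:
 f(x) = C1 + Integral(x/cos(x), x)


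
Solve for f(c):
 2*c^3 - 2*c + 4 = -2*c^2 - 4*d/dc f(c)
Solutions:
 f(c) = C1 - c^4/8 - c^3/6 + c^2/4 - c


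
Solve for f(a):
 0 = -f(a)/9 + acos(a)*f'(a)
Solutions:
 f(a) = C1*exp(Integral(1/acos(a), a)/9)


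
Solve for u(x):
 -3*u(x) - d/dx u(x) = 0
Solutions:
 u(x) = C1*exp(-3*x)


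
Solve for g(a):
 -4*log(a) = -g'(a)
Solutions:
 g(a) = C1 + 4*a*log(a) - 4*a


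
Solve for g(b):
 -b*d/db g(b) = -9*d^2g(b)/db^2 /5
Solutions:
 g(b) = C1 + C2*erfi(sqrt(10)*b/6)


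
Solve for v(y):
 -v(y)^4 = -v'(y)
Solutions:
 v(y) = (-1/(C1 + 3*y))^(1/3)
 v(y) = (-1/(C1 + y))^(1/3)*(-3^(2/3) - 3*3^(1/6)*I)/6
 v(y) = (-1/(C1 + y))^(1/3)*(-3^(2/3) + 3*3^(1/6)*I)/6


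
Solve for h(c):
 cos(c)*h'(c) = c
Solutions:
 h(c) = C1 + Integral(c/cos(c), c)


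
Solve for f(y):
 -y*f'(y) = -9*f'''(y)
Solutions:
 f(y) = C1 + Integral(C2*airyai(3^(1/3)*y/3) + C3*airybi(3^(1/3)*y/3), y)


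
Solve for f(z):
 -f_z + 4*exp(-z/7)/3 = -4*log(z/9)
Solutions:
 f(z) = C1 + 4*z*log(z) + 4*z*(-2*log(3) - 1) - 28*exp(-z/7)/3


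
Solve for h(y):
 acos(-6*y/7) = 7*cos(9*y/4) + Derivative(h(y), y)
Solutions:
 h(y) = C1 + y*acos(-6*y/7) + sqrt(49 - 36*y^2)/6 - 28*sin(9*y/4)/9


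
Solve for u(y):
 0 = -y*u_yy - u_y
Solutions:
 u(y) = C1 + C2*log(y)


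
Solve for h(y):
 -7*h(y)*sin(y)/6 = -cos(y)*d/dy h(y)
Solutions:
 h(y) = C1/cos(y)^(7/6)


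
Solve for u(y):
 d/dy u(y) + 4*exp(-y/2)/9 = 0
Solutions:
 u(y) = C1 + 8*exp(-y/2)/9


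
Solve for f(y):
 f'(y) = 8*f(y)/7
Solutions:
 f(y) = C1*exp(8*y/7)


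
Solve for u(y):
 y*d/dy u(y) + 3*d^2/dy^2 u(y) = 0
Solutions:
 u(y) = C1 + C2*erf(sqrt(6)*y/6)


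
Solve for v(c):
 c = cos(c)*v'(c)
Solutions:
 v(c) = C1 + Integral(c/cos(c), c)


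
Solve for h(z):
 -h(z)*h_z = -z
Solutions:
 h(z) = -sqrt(C1 + z^2)
 h(z) = sqrt(C1 + z^2)


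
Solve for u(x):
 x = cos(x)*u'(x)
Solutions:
 u(x) = C1 + Integral(x/cos(x), x)


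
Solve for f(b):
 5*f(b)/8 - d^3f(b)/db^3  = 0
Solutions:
 f(b) = C3*exp(5^(1/3)*b/2) + (C1*sin(sqrt(3)*5^(1/3)*b/4) + C2*cos(sqrt(3)*5^(1/3)*b/4))*exp(-5^(1/3)*b/4)


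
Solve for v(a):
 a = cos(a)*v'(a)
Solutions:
 v(a) = C1 + Integral(a/cos(a), a)


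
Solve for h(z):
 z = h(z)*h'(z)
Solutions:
 h(z) = -sqrt(C1 + z^2)
 h(z) = sqrt(C1 + z^2)


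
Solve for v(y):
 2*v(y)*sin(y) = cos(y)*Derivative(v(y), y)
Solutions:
 v(y) = C1/cos(y)^2


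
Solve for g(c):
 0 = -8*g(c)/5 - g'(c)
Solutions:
 g(c) = C1*exp(-8*c/5)


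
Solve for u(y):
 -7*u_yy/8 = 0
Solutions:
 u(y) = C1 + C2*y


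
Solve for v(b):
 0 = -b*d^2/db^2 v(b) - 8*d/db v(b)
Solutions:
 v(b) = C1 + C2/b^7


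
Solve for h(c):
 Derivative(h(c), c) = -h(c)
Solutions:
 h(c) = C1*exp(-c)


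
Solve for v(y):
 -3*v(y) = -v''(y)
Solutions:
 v(y) = C1*exp(-sqrt(3)*y) + C2*exp(sqrt(3)*y)


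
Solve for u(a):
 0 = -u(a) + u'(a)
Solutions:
 u(a) = C1*exp(a)


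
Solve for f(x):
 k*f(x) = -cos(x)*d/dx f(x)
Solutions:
 f(x) = C1*exp(k*(log(sin(x) - 1) - log(sin(x) + 1))/2)


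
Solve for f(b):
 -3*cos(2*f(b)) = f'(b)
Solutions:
 f(b) = -asin((C1 + exp(12*b))/(C1 - exp(12*b)))/2 + pi/2
 f(b) = asin((C1 + exp(12*b))/(C1 - exp(12*b)))/2


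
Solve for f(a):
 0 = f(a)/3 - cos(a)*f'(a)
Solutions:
 f(a) = C1*(sin(a) + 1)^(1/6)/(sin(a) - 1)^(1/6)


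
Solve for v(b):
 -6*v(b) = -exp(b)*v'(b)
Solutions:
 v(b) = C1*exp(-6*exp(-b))


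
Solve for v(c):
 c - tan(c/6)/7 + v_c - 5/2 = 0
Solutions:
 v(c) = C1 - c^2/2 + 5*c/2 - 6*log(cos(c/6))/7


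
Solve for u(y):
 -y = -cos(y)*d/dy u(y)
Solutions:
 u(y) = C1 + Integral(y/cos(y), y)


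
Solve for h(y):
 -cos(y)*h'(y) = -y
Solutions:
 h(y) = C1 + Integral(y/cos(y), y)


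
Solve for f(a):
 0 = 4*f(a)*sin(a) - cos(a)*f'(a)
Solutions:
 f(a) = C1/cos(a)^4


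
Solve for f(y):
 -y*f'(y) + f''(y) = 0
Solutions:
 f(y) = C1 + C2*erfi(sqrt(2)*y/2)


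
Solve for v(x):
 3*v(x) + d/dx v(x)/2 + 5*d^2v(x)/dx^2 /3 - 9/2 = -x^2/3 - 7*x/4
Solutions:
 v(x) = -x^2/9 - 59*x/108 + (C1*sin(3*sqrt(79)*x/20) + C2*cos(3*sqrt(79)*x/20))*exp(-3*x/20) + 1111/648


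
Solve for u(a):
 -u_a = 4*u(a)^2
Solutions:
 u(a) = 1/(C1 + 4*a)


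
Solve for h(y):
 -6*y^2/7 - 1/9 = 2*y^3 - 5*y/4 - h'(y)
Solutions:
 h(y) = C1 + y^4/2 + 2*y^3/7 - 5*y^2/8 + y/9


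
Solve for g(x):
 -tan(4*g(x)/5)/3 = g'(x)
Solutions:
 g(x) = -5*asin(C1*exp(-4*x/15))/4 + 5*pi/4
 g(x) = 5*asin(C1*exp(-4*x/15))/4


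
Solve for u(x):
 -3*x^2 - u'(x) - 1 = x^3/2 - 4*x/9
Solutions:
 u(x) = C1 - x^4/8 - x^3 + 2*x^2/9 - x


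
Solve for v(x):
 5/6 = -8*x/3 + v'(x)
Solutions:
 v(x) = C1 + 4*x^2/3 + 5*x/6


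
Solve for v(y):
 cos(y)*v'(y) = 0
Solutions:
 v(y) = C1


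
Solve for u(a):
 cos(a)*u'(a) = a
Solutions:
 u(a) = C1 + Integral(a/cos(a), a)


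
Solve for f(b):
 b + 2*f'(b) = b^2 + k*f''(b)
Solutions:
 f(b) = C1 + C2*exp(2*b/k) + b^3/6 + b^2*k/4 - b^2/4 + b*k^2/4 - b*k/4


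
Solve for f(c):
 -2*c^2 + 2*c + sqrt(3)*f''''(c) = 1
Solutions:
 f(c) = C1 + C2*c + C3*c^2 + C4*c^3 + sqrt(3)*c^6/540 - sqrt(3)*c^5/180 + sqrt(3)*c^4/72


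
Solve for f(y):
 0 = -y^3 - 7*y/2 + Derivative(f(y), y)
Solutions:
 f(y) = C1 + y^4/4 + 7*y^2/4


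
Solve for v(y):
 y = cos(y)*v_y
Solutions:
 v(y) = C1 + Integral(y/cos(y), y)


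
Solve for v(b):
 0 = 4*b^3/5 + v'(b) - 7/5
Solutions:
 v(b) = C1 - b^4/5 + 7*b/5


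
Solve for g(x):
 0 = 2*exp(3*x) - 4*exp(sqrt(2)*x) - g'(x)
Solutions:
 g(x) = C1 + 2*exp(3*x)/3 - 2*sqrt(2)*exp(sqrt(2)*x)


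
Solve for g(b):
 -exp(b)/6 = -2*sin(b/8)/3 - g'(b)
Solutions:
 g(b) = C1 + exp(b)/6 + 16*cos(b/8)/3


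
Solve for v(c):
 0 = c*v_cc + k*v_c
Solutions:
 v(c) = C1 + c^(1 - re(k))*(C2*sin(log(c)*Abs(im(k))) + C3*cos(log(c)*im(k)))


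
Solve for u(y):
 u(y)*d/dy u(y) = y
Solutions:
 u(y) = -sqrt(C1 + y^2)
 u(y) = sqrt(C1 + y^2)


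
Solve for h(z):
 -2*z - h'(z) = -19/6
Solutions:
 h(z) = C1 - z^2 + 19*z/6


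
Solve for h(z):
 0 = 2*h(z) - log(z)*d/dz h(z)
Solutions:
 h(z) = C1*exp(2*li(z))


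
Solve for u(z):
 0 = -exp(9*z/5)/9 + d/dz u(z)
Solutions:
 u(z) = C1 + 5*exp(9*z/5)/81


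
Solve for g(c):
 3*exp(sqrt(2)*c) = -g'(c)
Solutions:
 g(c) = C1 - 3*sqrt(2)*exp(sqrt(2)*c)/2


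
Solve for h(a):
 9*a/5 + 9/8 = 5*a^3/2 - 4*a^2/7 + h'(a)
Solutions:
 h(a) = C1 - 5*a^4/8 + 4*a^3/21 + 9*a^2/10 + 9*a/8


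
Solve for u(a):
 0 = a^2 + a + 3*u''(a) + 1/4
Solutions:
 u(a) = C1 + C2*a - a^4/36 - a^3/18 - a^2/24


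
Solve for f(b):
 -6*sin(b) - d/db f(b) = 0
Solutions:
 f(b) = C1 + 6*cos(b)


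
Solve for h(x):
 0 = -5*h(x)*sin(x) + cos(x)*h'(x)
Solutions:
 h(x) = C1/cos(x)^5


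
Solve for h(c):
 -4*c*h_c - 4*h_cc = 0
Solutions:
 h(c) = C1 + C2*erf(sqrt(2)*c/2)


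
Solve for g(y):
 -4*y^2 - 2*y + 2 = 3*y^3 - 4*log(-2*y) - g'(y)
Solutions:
 g(y) = C1 + 3*y^4/4 + 4*y^3/3 + y^2 - 4*y*log(-y) + 2*y*(1 - 2*log(2))


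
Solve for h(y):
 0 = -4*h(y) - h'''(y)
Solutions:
 h(y) = C3*exp(-2^(2/3)*y) + (C1*sin(2^(2/3)*sqrt(3)*y/2) + C2*cos(2^(2/3)*sqrt(3)*y/2))*exp(2^(2/3)*y/2)


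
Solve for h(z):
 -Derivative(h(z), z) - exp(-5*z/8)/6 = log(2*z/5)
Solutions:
 h(z) = C1 - z*log(z) + z*(-log(2) + 1 + log(5)) + 4*exp(-5*z/8)/15


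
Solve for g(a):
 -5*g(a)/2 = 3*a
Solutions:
 g(a) = -6*a/5


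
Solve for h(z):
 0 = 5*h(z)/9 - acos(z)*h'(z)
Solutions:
 h(z) = C1*exp(5*Integral(1/acos(z), z)/9)


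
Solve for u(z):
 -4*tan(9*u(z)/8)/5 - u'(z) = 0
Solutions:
 u(z) = -8*asin(C1*exp(-9*z/10))/9 + 8*pi/9
 u(z) = 8*asin(C1*exp(-9*z/10))/9


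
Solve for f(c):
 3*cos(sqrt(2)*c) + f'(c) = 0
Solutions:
 f(c) = C1 - 3*sqrt(2)*sin(sqrt(2)*c)/2


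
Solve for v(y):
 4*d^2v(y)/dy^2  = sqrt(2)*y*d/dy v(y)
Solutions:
 v(y) = C1 + C2*erfi(2^(3/4)*y/4)


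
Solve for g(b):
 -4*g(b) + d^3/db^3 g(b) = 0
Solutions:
 g(b) = C3*exp(2^(2/3)*b) + (C1*sin(2^(2/3)*sqrt(3)*b/2) + C2*cos(2^(2/3)*sqrt(3)*b/2))*exp(-2^(2/3)*b/2)


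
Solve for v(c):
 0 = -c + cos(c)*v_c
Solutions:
 v(c) = C1 + Integral(c/cos(c), c)


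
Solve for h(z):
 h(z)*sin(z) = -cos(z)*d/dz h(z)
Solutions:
 h(z) = C1*cos(z)


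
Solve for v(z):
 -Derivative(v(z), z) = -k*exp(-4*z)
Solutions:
 v(z) = C1 - k*exp(-4*z)/4


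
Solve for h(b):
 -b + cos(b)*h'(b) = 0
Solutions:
 h(b) = C1 + Integral(b/cos(b), b)


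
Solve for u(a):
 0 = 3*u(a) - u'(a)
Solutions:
 u(a) = C1*exp(3*a)


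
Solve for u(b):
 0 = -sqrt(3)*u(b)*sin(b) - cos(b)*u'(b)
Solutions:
 u(b) = C1*cos(b)^(sqrt(3))


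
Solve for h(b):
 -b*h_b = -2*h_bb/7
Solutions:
 h(b) = C1 + C2*erfi(sqrt(7)*b/2)


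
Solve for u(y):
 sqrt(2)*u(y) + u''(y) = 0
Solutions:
 u(y) = C1*sin(2^(1/4)*y) + C2*cos(2^(1/4)*y)


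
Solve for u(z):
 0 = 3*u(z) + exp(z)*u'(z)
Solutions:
 u(z) = C1*exp(3*exp(-z))


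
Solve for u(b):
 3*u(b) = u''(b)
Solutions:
 u(b) = C1*exp(-sqrt(3)*b) + C2*exp(sqrt(3)*b)


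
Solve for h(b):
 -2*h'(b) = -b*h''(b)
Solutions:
 h(b) = C1 + C2*b^3


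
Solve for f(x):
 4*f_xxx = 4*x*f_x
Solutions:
 f(x) = C1 + Integral(C2*airyai(x) + C3*airybi(x), x)


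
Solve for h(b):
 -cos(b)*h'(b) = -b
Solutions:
 h(b) = C1 + Integral(b/cos(b), b)


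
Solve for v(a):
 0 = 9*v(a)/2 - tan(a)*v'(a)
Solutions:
 v(a) = C1*sin(a)^(9/2)


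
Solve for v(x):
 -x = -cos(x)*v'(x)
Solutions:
 v(x) = C1 + Integral(x/cos(x), x)


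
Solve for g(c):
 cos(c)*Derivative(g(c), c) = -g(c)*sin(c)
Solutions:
 g(c) = C1*cos(c)


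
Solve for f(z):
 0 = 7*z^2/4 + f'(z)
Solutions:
 f(z) = C1 - 7*z^3/12


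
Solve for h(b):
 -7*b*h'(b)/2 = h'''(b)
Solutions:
 h(b) = C1 + Integral(C2*airyai(-2^(2/3)*7^(1/3)*b/2) + C3*airybi(-2^(2/3)*7^(1/3)*b/2), b)


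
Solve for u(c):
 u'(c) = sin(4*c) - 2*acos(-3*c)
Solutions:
 u(c) = C1 - 2*c*acos(-3*c) - 2*sqrt(1 - 9*c^2)/3 - cos(4*c)/4


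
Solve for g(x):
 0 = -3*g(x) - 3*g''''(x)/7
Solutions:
 g(x) = (C1*sin(sqrt(2)*7^(1/4)*x/2) + C2*cos(sqrt(2)*7^(1/4)*x/2))*exp(-sqrt(2)*7^(1/4)*x/2) + (C3*sin(sqrt(2)*7^(1/4)*x/2) + C4*cos(sqrt(2)*7^(1/4)*x/2))*exp(sqrt(2)*7^(1/4)*x/2)


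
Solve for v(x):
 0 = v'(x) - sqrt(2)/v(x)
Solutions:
 v(x) = -sqrt(C1 + 2*sqrt(2)*x)
 v(x) = sqrt(C1 + 2*sqrt(2)*x)


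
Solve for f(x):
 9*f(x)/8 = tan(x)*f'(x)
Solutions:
 f(x) = C1*sin(x)^(9/8)


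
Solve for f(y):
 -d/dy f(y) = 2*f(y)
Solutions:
 f(y) = C1*exp(-2*y)


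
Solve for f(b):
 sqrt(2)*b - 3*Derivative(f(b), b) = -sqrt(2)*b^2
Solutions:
 f(b) = C1 + sqrt(2)*b^3/9 + sqrt(2)*b^2/6


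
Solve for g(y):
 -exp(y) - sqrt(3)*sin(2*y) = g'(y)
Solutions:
 g(y) = C1 - exp(y) + sqrt(3)*cos(2*y)/2


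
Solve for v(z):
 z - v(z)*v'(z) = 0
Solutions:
 v(z) = -sqrt(C1 + z^2)
 v(z) = sqrt(C1 + z^2)


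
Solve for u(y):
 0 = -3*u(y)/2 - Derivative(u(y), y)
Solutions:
 u(y) = C1*exp(-3*y/2)


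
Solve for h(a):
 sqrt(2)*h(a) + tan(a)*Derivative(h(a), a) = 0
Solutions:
 h(a) = C1/sin(a)^(sqrt(2))


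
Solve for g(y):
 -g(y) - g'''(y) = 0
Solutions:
 g(y) = C3*exp(-y) + (C1*sin(sqrt(3)*y/2) + C2*cos(sqrt(3)*y/2))*exp(y/2)


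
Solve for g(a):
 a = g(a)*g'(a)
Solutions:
 g(a) = -sqrt(C1 + a^2)
 g(a) = sqrt(C1 + a^2)


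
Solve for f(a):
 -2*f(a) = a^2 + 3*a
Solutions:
 f(a) = a*(-a - 3)/2


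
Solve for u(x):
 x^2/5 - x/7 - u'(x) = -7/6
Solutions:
 u(x) = C1 + x^3/15 - x^2/14 + 7*x/6


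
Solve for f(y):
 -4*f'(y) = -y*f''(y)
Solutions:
 f(y) = C1 + C2*y^5


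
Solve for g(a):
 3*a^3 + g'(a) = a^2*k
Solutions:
 g(a) = C1 - 3*a^4/4 + a^3*k/3


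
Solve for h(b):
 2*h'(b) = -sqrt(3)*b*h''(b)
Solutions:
 h(b) = C1 + C2*b^(1 - 2*sqrt(3)/3)


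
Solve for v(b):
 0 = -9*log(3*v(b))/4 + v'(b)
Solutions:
 -4*Integral(1/(log(_y) + log(3)), (_y, v(b)))/9 = C1 - b


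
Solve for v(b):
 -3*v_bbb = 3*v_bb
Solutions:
 v(b) = C1 + C2*b + C3*exp(-b)


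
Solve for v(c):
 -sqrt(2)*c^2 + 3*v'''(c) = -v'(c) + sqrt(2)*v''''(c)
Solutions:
 v(c) = C1 + C2*exp(c*(-2^(1/3)*(sqrt(6) + 2*sqrt(2))^(1/3) - 2^(2/3)/(sqrt(6) + 2*sqrt(2))^(1/3) + 2*sqrt(2))/4)*sin(2^(1/3)*sqrt(3)*c*(-(sqrt(6) + 2*sqrt(2))^(1/3) + 2^(1/3)/(sqrt(6) + 2*sqrt(2))^(1/3))/4) + C3*exp(c*(-2^(1/3)*(sqrt(6) + 2*sqrt(2))^(1/3) - 2^(2/3)/(sqrt(6) + 2*sqrt(2))^(1/3) + 2*sqrt(2))/4)*cos(2^(1/3)*sqrt(3)*c*(-(sqrt(6) + 2*sqrt(2))^(1/3) + 2^(1/3)/(sqrt(6) + 2*sqrt(2))^(1/3))/4) + C4*exp(c*(2^(2/3)/(sqrt(6) + 2*sqrt(2))^(1/3) + sqrt(2) + 2^(1/3)*(sqrt(6) + 2*sqrt(2))^(1/3))/2) + sqrt(2)*c^3/3 - 6*sqrt(2)*c


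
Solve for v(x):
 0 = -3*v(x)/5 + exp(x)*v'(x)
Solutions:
 v(x) = C1*exp(-3*exp(-x)/5)


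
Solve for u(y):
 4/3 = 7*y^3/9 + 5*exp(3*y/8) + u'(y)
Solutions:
 u(y) = C1 - 7*y^4/36 + 4*y/3 - 40*exp(3*y/8)/3


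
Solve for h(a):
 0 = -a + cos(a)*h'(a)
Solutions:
 h(a) = C1 + Integral(a/cos(a), a)


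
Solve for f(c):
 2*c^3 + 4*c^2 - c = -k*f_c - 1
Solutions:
 f(c) = C1 - c^4/(2*k) - 4*c^3/(3*k) + c^2/(2*k) - c/k


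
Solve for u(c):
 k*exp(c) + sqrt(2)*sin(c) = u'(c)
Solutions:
 u(c) = C1 + k*exp(c) - sqrt(2)*cos(c)


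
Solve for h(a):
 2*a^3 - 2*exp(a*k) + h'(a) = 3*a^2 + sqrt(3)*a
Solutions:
 h(a) = C1 - a^4/2 + a^3 + sqrt(3)*a^2/2 + 2*exp(a*k)/k


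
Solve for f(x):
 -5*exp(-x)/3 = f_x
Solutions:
 f(x) = C1 + 5*exp(-x)/3


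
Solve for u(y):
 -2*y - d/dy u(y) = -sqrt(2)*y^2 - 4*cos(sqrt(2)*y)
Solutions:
 u(y) = C1 + sqrt(2)*y^3/3 - y^2 + 2*sqrt(2)*sin(sqrt(2)*y)


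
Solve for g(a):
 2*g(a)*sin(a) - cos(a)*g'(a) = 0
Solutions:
 g(a) = C1/cos(a)^2


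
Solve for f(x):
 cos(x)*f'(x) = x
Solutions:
 f(x) = C1 + Integral(x/cos(x), x)


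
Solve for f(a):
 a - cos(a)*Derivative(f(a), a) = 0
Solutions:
 f(a) = C1 + Integral(a/cos(a), a)


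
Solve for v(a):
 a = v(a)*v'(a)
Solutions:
 v(a) = -sqrt(C1 + a^2)
 v(a) = sqrt(C1 + a^2)


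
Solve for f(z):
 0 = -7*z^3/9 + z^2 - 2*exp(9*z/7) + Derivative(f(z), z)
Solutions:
 f(z) = C1 + 7*z^4/36 - z^3/3 + 14*exp(9*z/7)/9


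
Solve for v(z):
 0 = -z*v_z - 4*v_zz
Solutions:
 v(z) = C1 + C2*erf(sqrt(2)*z/4)


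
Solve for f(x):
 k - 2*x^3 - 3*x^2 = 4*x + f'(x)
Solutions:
 f(x) = C1 + k*x - x^4/2 - x^3 - 2*x^2


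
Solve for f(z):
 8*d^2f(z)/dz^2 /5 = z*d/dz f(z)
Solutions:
 f(z) = C1 + C2*erfi(sqrt(5)*z/4)


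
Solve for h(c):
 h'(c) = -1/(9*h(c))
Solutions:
 h(c) = -sqrt(C1 - 2*c)/3
 h(c) = sqrt(C1 - 2*c)/3


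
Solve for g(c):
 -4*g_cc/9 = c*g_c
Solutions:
 g(c) = C1 + C2*erf(3*sqrt(2)*c/4)


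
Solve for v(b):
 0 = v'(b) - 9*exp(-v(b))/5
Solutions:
 v(b) = log(C1 + 9*b/5)


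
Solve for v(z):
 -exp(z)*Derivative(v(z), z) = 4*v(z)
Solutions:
 v(z) = C1*exp(4*exp(-z))


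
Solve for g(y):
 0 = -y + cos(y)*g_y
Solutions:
 g(y) = C1 + Integral(y/cos(y), y)


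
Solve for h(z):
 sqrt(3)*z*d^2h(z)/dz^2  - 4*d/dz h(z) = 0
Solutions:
 h(z) = C1 + C2*z^(1 + 4*sqrt(3)/3)


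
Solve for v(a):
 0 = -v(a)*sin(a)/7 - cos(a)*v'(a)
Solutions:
 v(a) = C1*cos(a)^(1/7)


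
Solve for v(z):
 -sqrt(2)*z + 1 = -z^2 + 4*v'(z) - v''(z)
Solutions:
 v(z) = C1 + C2*exp(4*z) + z^3/12 - sqrt(2)*z^2/8 + z^2/16 - sqrt(2)*z/16 + 9*z/32


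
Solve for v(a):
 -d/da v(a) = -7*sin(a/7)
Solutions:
 v(a) = C1 - 49*cos(a/7)


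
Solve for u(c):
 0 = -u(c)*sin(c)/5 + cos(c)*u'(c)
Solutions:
 u(c) = C1/cos(c)^(1/5)


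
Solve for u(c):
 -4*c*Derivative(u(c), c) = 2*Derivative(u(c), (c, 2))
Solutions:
 u(c) = C1 + C2*erf(c)


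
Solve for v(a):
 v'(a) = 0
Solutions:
 v(a) = C1


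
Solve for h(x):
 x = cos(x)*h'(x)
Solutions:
 h(x) = C1 + Integral(x/cos(x), x)


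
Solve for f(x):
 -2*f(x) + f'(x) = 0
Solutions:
 f(x) = C1*exp(2*x)


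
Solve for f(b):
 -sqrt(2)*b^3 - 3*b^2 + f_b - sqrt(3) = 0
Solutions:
 f(b) = C1 + sqrt(2)*b^4/4 + b^3 + sqrt(3)*b


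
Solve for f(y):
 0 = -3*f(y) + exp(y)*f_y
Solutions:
 f(y) = C1*exp(-3*exp(-y))


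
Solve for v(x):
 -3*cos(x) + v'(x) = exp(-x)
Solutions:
 v(x) = C1 + 3*sin(x) - exp(-x)


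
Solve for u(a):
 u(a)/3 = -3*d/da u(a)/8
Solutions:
 u(a) = C1*exp(-8*a/9)


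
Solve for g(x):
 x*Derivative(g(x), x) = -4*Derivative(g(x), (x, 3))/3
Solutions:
 g(x) = C1 + Integral(C2*airyai(-6^(1/3)*x/2) + C3*airybi(-6^(1/3)*x/2), x)


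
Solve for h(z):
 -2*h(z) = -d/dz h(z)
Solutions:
 h(z) = C1*exp(2*z)


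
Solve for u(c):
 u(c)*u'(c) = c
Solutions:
 u(c) = -sqrt(C1 + c^2)
 u(c) = sqrt(C1 + c^2)


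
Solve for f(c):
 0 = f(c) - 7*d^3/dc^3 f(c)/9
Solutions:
 f(c) = C3*exp(21^(2/3)*c/7) + (C1*sin(3*3^(1/6)*7^(2/3)*c/14) + C2*cos(3*3^(1/6)*7^(2/3)*c/14))*exp(-21^(2/3)*c/14)


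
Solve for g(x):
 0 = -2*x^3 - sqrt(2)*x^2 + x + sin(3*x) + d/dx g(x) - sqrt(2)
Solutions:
 g(x) = C1 + x^4/2 + sqrt(2)*x^3/3 - x^2/2 + sqrt(2)*x + cos(3*x)/3


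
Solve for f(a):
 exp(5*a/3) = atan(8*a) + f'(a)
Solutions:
 f(a) = C1 - a*atan(8*a) + 3*exp(5*a/3)/5 + log(64*a^2 + 1)/16


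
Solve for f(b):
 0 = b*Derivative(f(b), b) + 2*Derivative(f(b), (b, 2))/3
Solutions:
 f(b) = C1 + C2*erf(sqrt(3)*b/2)


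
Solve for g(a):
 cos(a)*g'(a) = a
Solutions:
 g(a) = C1 + Integral(a/cos(a), a)


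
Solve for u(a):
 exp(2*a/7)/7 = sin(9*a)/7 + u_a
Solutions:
 u(a) = C1 + exp(2*a/7)/2 + cos(9*a)/63


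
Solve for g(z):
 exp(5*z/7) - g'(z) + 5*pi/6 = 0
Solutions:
 g(z) = C1 + 5*pi*z/6 + 7*exp(5*z/7)/5


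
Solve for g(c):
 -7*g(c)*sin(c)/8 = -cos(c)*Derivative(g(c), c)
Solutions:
 g(c) = C1/cos(c)^(7/8)


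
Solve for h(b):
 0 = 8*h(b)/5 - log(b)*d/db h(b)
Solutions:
 h(b) = C1*exp(8*li(b)/5)


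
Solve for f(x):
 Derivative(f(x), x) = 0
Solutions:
 f(x) = C1


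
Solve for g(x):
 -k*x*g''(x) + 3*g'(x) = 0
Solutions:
 g(x) = C1 + x^(((re(k) + 3)*re(k) + im(k)^2)/(re(k)^2 + im(k)^2))*(C2*sin(3*log(x)*Abs(im(k))/(re(k)^2 + im(k)^2)) + C3*cos(3*log(x)*im(k)/(re(k)^2 + im(k)^2)))


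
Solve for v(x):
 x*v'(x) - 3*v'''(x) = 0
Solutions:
 v(x) = C1 + Integral(C2*airyai(3^(2/3)*x/3) + C3*airybi(3^(2/3)*x/3), x)


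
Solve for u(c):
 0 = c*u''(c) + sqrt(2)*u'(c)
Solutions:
 u(c) = C1 + C2*c^(1 - sqrt(2))


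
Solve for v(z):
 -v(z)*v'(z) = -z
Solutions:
 v(z) = -sqrt(C1 + z^2)
 v(z) = sqrt(C1 + z^2)


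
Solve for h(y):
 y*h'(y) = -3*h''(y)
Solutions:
 h(y) = C1 + C2*erf(sqrt(6)*y/6)


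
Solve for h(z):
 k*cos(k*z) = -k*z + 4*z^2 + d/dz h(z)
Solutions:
 h(z) = C1 + k*z^2/2 - 4*z^3/3 + sin(k*z)


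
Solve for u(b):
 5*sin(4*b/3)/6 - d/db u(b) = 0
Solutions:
 u(b) = C1 - 5*cos(4*b/3)/8


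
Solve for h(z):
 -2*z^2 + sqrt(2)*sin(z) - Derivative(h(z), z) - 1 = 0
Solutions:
 h(z) = C1 - 2*z^3/3 - z - sqrt(2)*cos(z)


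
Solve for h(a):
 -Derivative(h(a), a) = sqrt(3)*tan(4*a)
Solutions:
 h(a) = C1 + sqrt(3)*log(cos(4*a))/4


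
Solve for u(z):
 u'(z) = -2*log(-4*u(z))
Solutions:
 Integral(1/(log(-_y) + 2*log(2)), (_y, u(z)))/2 = C1 - z


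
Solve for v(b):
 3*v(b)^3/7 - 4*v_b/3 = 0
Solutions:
 v(b) = -sqrt(14)*sqrt(-1/(C1 + 9*b))
 v(b) = sqrt(14)*sqrt(-1/(C1 + 9*b))


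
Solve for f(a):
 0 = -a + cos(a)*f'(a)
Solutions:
 f(a) = C1 + Integral(a/cos(a), a)


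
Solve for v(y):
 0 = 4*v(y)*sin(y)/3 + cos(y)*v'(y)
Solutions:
 v(y) = C1*cos(y)^(4/3)


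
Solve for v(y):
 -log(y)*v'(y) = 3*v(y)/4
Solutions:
 v(y) = C1*exp(-3*li(y)/4)


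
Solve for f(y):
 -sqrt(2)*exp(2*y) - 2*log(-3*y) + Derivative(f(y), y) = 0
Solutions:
 f(y) = C1 + 2*y*log(-y) + 2*y*(-1 + log(3)) + sqrt(2)*exp(2*y)/2


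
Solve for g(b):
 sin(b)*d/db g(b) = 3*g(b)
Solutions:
 g(b) = C1*(cos(b) - 1)^(3/2)/(cos(b) + 1)^(3/2)


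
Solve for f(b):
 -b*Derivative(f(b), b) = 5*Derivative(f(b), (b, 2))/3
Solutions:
 f(b) = C1 + C2*erf(sqrt(30)*b/10)


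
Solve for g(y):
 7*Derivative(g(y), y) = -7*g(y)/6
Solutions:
 g(y) = C1*exp(-y/6)


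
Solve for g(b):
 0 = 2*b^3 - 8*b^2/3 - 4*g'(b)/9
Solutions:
 g(b) = C1 + 9*b^4/8 - 2*b^3


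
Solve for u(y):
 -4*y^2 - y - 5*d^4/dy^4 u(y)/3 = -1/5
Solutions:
 u(y) = C1 + C2*y + C3*y^2 + C4*y^3 - y^6/150 - y^5/200 + y^4/200


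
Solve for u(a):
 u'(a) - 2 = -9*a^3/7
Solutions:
 u(a) = C1 - 9*a^4/28 + 2*a


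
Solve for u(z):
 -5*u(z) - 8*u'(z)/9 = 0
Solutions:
 u(z) = C1*exp(-45*z/8)


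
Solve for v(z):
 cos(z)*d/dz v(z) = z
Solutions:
 v(z) = C1 + Integral(z/cos(z), z)


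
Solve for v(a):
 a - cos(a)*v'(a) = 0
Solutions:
 v(a) = C1 + Integral(a/cos(a), a)


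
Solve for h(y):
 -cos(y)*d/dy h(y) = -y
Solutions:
 h(y) = C1 + Integral(y/cos(y), y)


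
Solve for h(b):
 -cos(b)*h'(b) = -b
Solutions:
 h(b) = C1 + Integral(b/cos(b), b)


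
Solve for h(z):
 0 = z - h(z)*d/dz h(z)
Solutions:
 h(z) = -sqrt(C1 + z^2)
 h(z) = sqrt(C1 + z^2)


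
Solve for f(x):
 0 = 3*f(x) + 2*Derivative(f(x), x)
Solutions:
 f(x) = C1*exp(-3*x/2)


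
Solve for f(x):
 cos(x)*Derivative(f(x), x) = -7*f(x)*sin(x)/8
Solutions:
 f(x) = C1*cos(x)^(7/8)


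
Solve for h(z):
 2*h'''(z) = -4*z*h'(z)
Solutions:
 h(z) = C1 + Integral(C2*airyai(-2^(1/3)*z) + C3*airybi(-2^(1/3)*z), z)


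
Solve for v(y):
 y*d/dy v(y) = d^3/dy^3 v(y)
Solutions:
 v(y) = C1 + Integral(C2*airyai(y) + C3*airybi(y), y)


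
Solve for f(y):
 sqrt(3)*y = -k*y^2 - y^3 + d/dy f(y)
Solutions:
 f(y) = C1 + k*y^3/3 + y^4/4 + sqrt(3)*y^2/2


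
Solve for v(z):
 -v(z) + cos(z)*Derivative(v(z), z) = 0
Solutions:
 v(z) = C1*sqrt(sin(z) + 1)/sqrt(sin(z) - 1)


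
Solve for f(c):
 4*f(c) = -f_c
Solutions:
 f(c) = C1*exp(-4*c)


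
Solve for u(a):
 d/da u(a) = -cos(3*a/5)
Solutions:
 u(a) = C1 - 5*sin(3*a/5)/3


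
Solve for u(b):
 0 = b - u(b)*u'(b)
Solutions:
 u(b) = -sqrt(C1 + b^2)
 u(b) = sqrt(C1 + b^2)


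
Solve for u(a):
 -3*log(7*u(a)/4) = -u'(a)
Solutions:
 Integral(1/(-log(_y) - log(7) + 2*log(2)), (_y, u(a)))/3 = C1 - a


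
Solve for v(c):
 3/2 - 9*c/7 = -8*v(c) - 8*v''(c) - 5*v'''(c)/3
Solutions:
 v(c) = C1*exp(c*(-16 + 32*2^(1/3)/(5*sqrt(993) + 203)^(1/3) + 2^(2/3)*(5*sqrt(993) + 203)^(1/3))/10)*sin(2^(1/3)*sqrt(3)*c*(-2^(1/3)*(5*sqrt(993) + 203)^(1/3) + 32/(5*sqrt(993) + 203)^(1/3))/10) + C2*exp(c*(-16 + 32*2^(1/3)/(5*sqrt(993) + 203)^(1/3) + 2^(2/3)*(5*sqrt(993) + 203)^(1/3))/10)*cos(2^(1/3)*sqrt(3)*c*(-2^(1/3)*(5*sqrt(993) + 203)^(1/3) + 32/(5*sqrt(993) + 203)^(1/3))/10) + C3*exp(-c*(32*2^(1/3)/(5*sqrt(993) + 203)^(1/3) + 8 + 2^(2/3)*(5*sqrt(993) + 203)^(1/3))/5) + 9*c/56 - 3/16


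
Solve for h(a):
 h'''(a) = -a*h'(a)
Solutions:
 h(a) = C1 + Integral(C2*airyai(-a) + C3*airybi(-a), a)


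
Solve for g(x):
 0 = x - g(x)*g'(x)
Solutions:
 g(x) = -sqrt(C1 + x^2)
 g(x) = sqrt(C1 + x^2)


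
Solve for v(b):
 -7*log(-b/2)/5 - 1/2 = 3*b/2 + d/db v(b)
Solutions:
 v(b) = C1 - 3*b^2/4 - 7*b*log(-b)/5 + b*(9 + 14*log(2))/10


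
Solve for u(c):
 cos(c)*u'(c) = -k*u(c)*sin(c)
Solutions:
 u(c) = C1*exp(k*log(cos(c)))


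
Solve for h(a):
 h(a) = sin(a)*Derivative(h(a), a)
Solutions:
 h(a) = C1*sqrt(cos(a) - 1)/sqrt(cos(a) + 1)


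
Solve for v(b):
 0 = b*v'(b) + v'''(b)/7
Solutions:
 v(b) = C1 + Integral(C2*airyai(-7^(1/3)*b) + C3*airybi(-7^(1/3)*b), b)


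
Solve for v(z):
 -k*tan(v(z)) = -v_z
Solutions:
 v(z) = pi - asin(C1*exp(k*z))
 v(z) = asin(C1*exp(k*z))


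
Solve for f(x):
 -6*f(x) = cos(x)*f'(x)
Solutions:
 f(x) = C1*(sin(x)^3 - 3*sin(x)^2 + 3*sin(x) - 1)/(sin(x)^3 + 3*sin(x)^2 + 3*sin(x) + 1)


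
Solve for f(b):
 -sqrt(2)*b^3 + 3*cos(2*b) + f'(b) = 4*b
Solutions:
 f(b) = C1 + sqrt(2)*b^4/4 + 2*b^2 - 3*sin(2*b)/2


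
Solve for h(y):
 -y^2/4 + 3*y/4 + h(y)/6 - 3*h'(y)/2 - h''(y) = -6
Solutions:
 h(y) = C1*exp(y*(-9 + sqrt(105))/12) + C2*exp(-y*(9 + sqrt(105))/12) + 3*y^2/2 + 45*y/2 + 369/2


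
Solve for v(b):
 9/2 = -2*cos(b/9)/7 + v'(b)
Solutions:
 v(b) = C1 + 9*b/2 + 18*sin(b/9)/7


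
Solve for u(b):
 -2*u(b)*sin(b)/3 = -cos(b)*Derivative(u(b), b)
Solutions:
 u(b) = C1/cos(b)^(2/3)


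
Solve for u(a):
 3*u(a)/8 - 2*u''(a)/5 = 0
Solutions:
 u(a) = C1*exp(-sqrt(15)*a/4) + C2*exp(sqrt(15)*a/4)


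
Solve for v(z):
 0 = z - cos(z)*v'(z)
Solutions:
 v(z) = C1 + Integral(z/cos(z), z)


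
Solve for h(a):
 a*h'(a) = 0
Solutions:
 h(a) = C1


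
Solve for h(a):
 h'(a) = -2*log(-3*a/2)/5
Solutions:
 h(a) = C1 - 2*a*log(-a)/5 + 2*a*(-log(3) + log(2) + 1)/5


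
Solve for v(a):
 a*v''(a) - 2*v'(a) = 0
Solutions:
 v(a) = C1 + C2*a^3


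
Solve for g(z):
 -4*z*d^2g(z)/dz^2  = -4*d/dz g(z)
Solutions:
 g(z) = C1 + C2*z^2


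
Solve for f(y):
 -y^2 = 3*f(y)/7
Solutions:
 f(y) = -7*y^2/3


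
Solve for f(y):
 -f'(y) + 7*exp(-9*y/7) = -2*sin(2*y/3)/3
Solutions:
 f(y) = C1 - cos(2*y/3) - 49*exp(-9*y/7)/9


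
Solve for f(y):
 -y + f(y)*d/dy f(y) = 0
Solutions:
 f(y) = -sqrt(C1 + y^2)
 f(y) = sqrt(C1 + y^2)


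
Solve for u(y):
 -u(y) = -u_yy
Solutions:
 u(y) = C1*exp(-y) + C2*exp(y)


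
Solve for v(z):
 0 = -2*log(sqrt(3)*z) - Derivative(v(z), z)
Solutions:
 v(z) = C1 - 2*z*log(z) - z*log(3) + 2*z


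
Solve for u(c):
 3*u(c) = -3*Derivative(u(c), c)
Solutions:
 u(c) = C1*exp(-c)


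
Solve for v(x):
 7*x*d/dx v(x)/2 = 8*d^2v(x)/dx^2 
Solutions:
 v(x) = C1 + C2*erfi(sqrt(14)*x/8)


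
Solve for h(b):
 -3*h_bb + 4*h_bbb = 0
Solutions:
 h(b) = C1 + C2*b + C3*exp(3*b/4)


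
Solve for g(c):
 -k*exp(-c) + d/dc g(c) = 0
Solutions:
 g(c) = C1 - k*exp(-c)


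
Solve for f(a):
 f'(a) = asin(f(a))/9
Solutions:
 Integral(1/asin(_y), (_y, f(a))) = C1 + a/9


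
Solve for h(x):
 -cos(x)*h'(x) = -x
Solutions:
 h(x) = C1 + Integral(x/cos(x), x)


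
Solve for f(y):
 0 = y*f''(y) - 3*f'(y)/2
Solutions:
 f(y) = C1 + C2*y^(5/2)


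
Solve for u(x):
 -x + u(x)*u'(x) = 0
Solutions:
 u(x) = -sqrt(C1 + x^2)
 u(x) = sqrt(C1 + x^2)


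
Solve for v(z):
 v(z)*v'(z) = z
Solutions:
 v(z) = -sqrt(C1 + z^2)
 v(z) = sqrt(C1 + z^2)


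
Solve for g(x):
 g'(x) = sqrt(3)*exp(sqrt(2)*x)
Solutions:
 g(x) = C1 + sqrt(6)*exp(sqrt(2)*x)/2


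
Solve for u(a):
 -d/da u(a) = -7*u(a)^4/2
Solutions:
 u(a) = 2^(1/3)*(-1/(C1 + 21*a))^(1/3)
 u(a) = 2^(1/3)*(-1/(C1 + 7*a))^(1/3)*(-3^(2/3) - 3*3^(1/6)*I)/6
 u(a) = 2^(1/3)*(-1/(C1 + 7*a))^(1/3)*(-3^(2/3) + 3*3^(1/6)*I)/6


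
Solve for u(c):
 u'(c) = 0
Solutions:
 u(c) = C1


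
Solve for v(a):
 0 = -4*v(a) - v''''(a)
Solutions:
 v(a) = (C1*sin(a) + C2*cos(a))*exp(-a) + (C3*sin(a) + C4*cos(a))*exp(a)


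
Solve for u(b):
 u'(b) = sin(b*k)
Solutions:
 u(b) = C1 - cos(b*k)/k


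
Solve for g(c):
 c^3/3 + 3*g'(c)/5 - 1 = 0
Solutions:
 g(c) = C1 - 5*c^4/36 + 5*c/3


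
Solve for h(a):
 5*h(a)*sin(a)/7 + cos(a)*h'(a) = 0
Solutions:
 h(a) = C1*cos(a)^(5/7)


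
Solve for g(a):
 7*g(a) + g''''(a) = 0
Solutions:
 g(a) = (C1*sin(sqrt(2)*7^(1/4)*a/2) + C2*cos(sqrt(2)*7^(1/4)*a/2))*exp(-sqrt(2)*7^(1/4)*a/2) + (C3*sin(sqrt(2)*7^(1/4)*a/2) + C4*cos(sqrt(2)*7^(1/4)*a/2))*exp(sqrt(2)*7^(1/4)*a/2)


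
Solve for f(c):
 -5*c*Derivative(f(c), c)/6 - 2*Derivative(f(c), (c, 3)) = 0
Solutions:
 f(c) = C1 + Integral(C2*airyai(-90^(1/3)*c/6) + C3*airybi(-90^(1/3)*c/6), c)


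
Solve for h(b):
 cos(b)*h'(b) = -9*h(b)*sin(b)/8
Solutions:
 h(b) = C1*cos(b)^(9/8)


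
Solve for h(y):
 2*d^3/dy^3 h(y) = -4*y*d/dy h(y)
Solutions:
 h(y) = C1 + Integral(C2*airyai(-2^(1/3)*y) + C3*airybi(-2^(1/3)*y), y)


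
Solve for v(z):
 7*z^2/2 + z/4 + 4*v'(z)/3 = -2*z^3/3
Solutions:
 v(z) = C1 - z^4/8 - 7*z^3/8 - 3*z^2/32


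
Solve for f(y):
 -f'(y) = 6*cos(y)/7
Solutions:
 f(y) = C1 - 6*sin(y)/7


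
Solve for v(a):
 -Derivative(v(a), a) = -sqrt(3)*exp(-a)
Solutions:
 v(a) = C1 - sqrt(3)*exp(-a)


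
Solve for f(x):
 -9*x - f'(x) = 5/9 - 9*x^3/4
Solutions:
 f(x) = C1 + 9*x^4/16 - 9*x^2/2 - 5*x/9


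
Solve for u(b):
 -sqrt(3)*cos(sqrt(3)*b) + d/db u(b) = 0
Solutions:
 u(b) = C1 + sin(sqrt(3)*b)


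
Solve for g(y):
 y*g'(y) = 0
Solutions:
 g(y) = C1


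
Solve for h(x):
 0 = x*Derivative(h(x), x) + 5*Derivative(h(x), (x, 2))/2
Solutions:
 h(x) = C1 + C2*erf(sqrt(5)*x/5)


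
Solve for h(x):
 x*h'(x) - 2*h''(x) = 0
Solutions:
 h(x) = C1 + C2*erfi(x/2)


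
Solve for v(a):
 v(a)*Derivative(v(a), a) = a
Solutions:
 v(a) = -sqrt(C1 + a^2)
 v(a) = sqrt(C1 + a^2)


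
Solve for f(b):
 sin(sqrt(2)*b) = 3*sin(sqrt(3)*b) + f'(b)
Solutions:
 f(b) = C1 - sqrt(2)*cos(sqrt(2)*b)/2 + sqrt(3)*cos(sqrt(3)*b)


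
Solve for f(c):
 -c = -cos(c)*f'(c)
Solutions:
 f(c) = C1 + Integral(c/cos(c), c)


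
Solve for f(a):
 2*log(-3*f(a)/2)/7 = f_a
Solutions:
 -7*Integral(1/(log(-_y) - log(2) + log(3)), (_y, f(a)))/2 = C1 - a


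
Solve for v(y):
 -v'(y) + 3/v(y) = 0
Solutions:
 v(y) = -sqrt(C1 + 6*y)
 v(y) = sqrt(C1 + 6*y)


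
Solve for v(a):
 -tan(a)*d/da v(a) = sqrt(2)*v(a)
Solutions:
 v(a) = C1/sin(a)^(sqrt(2))


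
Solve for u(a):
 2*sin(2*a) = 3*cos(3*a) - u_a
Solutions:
 u(a) = C1 + sin(3*a) + cos(2*a)


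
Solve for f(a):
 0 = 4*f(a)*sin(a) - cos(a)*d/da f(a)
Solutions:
 f(a) = C1/cos(a)^4


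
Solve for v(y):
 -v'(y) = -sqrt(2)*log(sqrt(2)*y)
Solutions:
 v(y) = C1 + sqrt(2)*y*log(y) - sqrt(2)*y + sqrt(2)*y*log(2)/2


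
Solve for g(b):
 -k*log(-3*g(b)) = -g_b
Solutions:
 Integral(1/(log(-_y) + log(3)), (_y, g(b))) = C1 + b*k


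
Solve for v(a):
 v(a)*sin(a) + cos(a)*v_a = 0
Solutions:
 v(a) = C1*cos(a)


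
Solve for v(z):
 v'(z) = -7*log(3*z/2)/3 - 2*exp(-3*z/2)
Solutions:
 v(z) = C1 - 7*z*log(z)/3 + 7*z*(-log(3) + log(2) + 1)/3 + 4*exp(-3*z/2)/3


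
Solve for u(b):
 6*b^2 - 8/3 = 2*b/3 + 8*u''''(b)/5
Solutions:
 u(b) = C1 + C2*b + C3*b^2 + C4*b^3 + b^6/96 - b^5/288 - 5*b^4/72


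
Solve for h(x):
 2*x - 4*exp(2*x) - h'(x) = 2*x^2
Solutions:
 h(x) = C1 - 2*x^3/3 + x^2 - 2*exp(2*x)


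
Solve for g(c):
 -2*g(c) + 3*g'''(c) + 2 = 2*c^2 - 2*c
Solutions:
 g(c) = C3*exp(2^(1/3)*3^(2/3)*c/3) - c^2 + c + (C1*sin(2^(1/3)*3^(1/6)*c/2) + C2*cos(2^(1/3)*3^(1/6)*c/2))*exp(-2^(1/3)*3^(2/3)*c/6) + 1


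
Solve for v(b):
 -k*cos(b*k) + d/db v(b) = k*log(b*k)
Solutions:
 v(b) = C1 + k*Piecewise((b*log(b*k) - b + sin(b*k)/k, Ne(k, 0)), (zoo*b, True))


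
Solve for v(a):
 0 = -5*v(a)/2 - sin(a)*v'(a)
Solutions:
 v(a) = C1*(cos(a) + 1)^(5/4)/(cos(a) - 1)^(5/4)


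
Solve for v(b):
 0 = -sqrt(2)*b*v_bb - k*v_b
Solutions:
 v(b) = C1 + b^(-sqrt(2)*re(k)/2 + 1)*(C2*sin(sqrt(2)*log(b)*Abs(im(k))/2) + C3*cos(sqrt(2)*log(b)*im(k)/2))


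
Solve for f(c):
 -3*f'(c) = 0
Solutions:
 f(c) = C1


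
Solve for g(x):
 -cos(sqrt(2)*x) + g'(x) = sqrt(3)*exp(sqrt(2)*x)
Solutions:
 g(x) = C1 + sqrt(6)*exp(sqrt(2)*x)/2 + sqrt(2)*sin(sqrt(2)*x)/2


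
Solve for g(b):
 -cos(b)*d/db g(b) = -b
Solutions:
 g(b) = C1 + Integral(b/cos(b), b)


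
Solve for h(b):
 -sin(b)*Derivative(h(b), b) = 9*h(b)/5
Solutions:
 h(b) = C1*(cos(b) + 1)^(9/10)/(cos(b) - 1)^(9/10)
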